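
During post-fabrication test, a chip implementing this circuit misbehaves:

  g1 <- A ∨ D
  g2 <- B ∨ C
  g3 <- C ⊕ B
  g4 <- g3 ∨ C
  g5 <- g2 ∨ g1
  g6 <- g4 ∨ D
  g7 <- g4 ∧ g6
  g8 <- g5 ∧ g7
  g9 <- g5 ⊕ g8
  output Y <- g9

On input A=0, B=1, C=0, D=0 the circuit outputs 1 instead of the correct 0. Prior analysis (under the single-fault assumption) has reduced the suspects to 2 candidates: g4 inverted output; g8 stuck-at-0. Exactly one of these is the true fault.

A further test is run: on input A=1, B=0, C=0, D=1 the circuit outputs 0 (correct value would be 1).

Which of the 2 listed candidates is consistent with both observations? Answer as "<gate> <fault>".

Evaluate each candidate on input A=1, B=0, C=0, D=1:
  g4 inverted output: g1=1, g2=0, g3=0, g4=1 [inverted output], g5=1, g6=1, g7=1, g8=1, g9=0 → 0 — matches
  g8 stuck-at-0: g1=1, g2=0, g3=0, g4=0, g5=1, g6=1, g7=0, g8=0 [stuck-at-0], g9=1 → 1 — eliminated
Only g4 inverted output reproduces the observed 0.

g4 inverted output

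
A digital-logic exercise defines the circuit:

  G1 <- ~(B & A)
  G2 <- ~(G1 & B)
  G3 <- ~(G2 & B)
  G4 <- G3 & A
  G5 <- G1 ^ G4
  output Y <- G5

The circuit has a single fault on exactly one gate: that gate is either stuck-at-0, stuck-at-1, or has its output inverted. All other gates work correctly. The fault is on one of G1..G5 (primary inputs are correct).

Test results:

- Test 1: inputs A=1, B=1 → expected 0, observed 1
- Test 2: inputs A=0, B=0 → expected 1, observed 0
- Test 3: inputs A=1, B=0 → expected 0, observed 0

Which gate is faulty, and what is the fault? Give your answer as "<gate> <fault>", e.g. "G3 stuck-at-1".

G4 stuck-at-1

Fault-free values for test 1 (A=1, B=1): G1=0, G2=1, G3=0, G4=0, G5=0, giving Y=0. Observed 1.
Test 1: faults giving observed 1 are {G2 stuck-at-0, G2 inverted output, G3 stuck-at-1, G3 inverted output, G4 stuck-at-1, G4 inverted output, G5 stuck-at-1, G5 inverted output}.
Test 2 (A=0, B=0): fault-free G1=1, G2=1, G3=1, G4=0, G5=1 → 1; observed 0. Eliminates G2 stuck-at-0, G2 inverted output, G3 stuck-at-1, G3 inverted output, G5 stuck-at-1.
Test 3 (A=1, B=0): fault-free G1=1, G2=1, G3=1, G4=1, G5=0 → 0; observed 0. Eliminates G4 inverted output, G5 inverted output.
Only G4 stuck-at-1 is consistent with every test.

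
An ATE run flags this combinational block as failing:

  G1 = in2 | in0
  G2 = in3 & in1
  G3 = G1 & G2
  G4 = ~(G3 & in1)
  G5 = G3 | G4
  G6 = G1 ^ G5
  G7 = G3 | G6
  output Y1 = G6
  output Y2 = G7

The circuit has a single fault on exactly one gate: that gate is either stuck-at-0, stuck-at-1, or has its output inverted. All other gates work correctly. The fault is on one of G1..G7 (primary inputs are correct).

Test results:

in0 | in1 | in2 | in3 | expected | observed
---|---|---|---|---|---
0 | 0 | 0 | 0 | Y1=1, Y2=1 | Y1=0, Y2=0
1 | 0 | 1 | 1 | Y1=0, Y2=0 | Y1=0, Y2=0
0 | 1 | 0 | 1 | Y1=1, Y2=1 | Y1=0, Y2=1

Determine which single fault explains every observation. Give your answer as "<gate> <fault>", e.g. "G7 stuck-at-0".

G1 stuck-at-1

Fault-free values for test 1 (in0=0, in1=0, in2=0, in3=0): G1=0, G2=0, G3=0, G4=1, G5=1, G6=1, G7=1, giving Y1=1, Y2=1. Observed Y1=0, Y2=0.
Test 1: faults giving observed Y1=0, Y2=0 are {G1 stuck-at-1, G1 inverted output, G4 stuck-at-0, G4 inverted output, G5 stuck-at-0, G5 inverted output, G6 stuck-at-0, G6 inverted output}.
Test 2 (in0=1, in1=0, in2=1, in3=1): fault-free G1=1, G2=0, G3=0, G4=1, G5=1, G6=0, G7=0 → Y1=0, Y2=0; observed Y1=0, Y2=0. Eliminates G1 inverted output, G4 stuck-at-0, G4 inverted output, G5 stuck-at-0, G5 inverted output, G6 inverted output.
Test 3 (in0=0, in1=1, in2=0, in3=1): fault-free G1=0, G2=1, G3=0, G4=1, G5=1, G6=1, G7=1 → Y1=1, Y2=1; observed Y1=0, Y2=1. Eliminates G6 stuck-at-0.
Only G1 stuck-at-1 is consistent with every test.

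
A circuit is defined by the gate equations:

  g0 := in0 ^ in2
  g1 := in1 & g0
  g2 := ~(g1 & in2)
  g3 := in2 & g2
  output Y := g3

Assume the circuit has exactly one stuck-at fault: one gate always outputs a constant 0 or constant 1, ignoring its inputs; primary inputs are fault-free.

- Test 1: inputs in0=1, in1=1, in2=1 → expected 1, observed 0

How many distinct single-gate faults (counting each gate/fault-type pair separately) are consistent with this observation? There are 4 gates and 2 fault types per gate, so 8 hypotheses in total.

4

Fault-free: g0=0, g1=0, g2=1, g3=1 → 1. Observed 0.
  g0 stuck-at-0: output 1 ✗
  g0 stuck-at-1: output 0 ✓
  g1 stuck-at-0: output 1 ✗
  g1 stuck-at-1: output 0 ✓
  g2 stuck-at-0: output 0 ✓
  g2 stuck-at-1: output 1 ✗
  g3 stuck-at-0: output 0 ✓
  g3 stuck-at-1: output 1 ✗
Consistent faults: {g0 stuck-at-1, g1 stuck-at-1, g2 stuck-at-0, g3 stuck-at-0} — 4 in all.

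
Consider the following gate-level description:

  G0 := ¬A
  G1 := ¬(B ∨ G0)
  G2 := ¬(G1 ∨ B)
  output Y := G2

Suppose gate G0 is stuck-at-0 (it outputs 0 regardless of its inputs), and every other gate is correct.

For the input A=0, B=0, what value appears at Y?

0

Propagate with G0 forced: G0=0 [stuck-at-0], G1=1, G2=0.
So Y = 0. (Without the fault it would be 1.)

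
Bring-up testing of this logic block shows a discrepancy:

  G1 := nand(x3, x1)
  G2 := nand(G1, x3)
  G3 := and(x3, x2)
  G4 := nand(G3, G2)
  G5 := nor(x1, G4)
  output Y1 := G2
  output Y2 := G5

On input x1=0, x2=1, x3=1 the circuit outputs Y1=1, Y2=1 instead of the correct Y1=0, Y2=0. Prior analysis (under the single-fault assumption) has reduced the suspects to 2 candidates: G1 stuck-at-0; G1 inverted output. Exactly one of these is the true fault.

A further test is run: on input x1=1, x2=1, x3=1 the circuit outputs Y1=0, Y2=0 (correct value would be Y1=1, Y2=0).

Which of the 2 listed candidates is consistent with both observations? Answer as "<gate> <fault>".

G1 inverted output

Evaluate each candidate on input x1=1, x2=1, x3=1:
  G1 stuck-at-0: G1=0 [stuck-at-0], G2=1, G3=1, G4=0, G5=0 → Y1=1, Y2=0 — eliminated
  G1 inverted output: G1=1 [inverted output], G2=0, G3=1, G4=1, G5=0 → Y1=0, Y2=0 — matches
Only G1 inverted output reproduces the observed Y1=0, Y2=0.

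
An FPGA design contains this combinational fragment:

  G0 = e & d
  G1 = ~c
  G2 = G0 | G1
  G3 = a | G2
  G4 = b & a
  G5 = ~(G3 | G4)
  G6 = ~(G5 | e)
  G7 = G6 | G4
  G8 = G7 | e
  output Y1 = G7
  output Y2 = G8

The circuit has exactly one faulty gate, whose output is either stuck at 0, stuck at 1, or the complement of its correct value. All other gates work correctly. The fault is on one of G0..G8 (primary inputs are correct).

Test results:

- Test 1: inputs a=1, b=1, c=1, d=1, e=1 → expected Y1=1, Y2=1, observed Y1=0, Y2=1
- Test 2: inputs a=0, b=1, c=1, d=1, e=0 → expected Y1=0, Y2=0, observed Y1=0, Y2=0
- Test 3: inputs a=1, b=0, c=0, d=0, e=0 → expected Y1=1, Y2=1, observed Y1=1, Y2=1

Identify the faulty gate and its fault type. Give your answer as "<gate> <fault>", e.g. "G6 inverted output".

G4 stuck-at-0

Fault-free values for test 1 (a=1, b=1, c=1, d=1, e=1): G0=1, G1=0, G2=1, G3=1, G4=1, G5=0, G6=0, G7=1, G8=1, giving Y1=1, Y2=1. Observed Y1=0, Y2=1.
Test 1: faults giving observed Y1=0, Y2=1 are {G4 stuck-at-0, G4 inverted output, G7 stuck-at-0, G7 inverted output}.
Test 2 (a=0, b=1, c=1, d=1, e=0): fault-free G0=0, G1=0, G2=0, G3=0, G4=0, G5=1, G6=0, G7=0, G8=0 → Y1=0, Y2=0; observed Y1=0, Y2=0. Eliminates G4 inverted output, G7 inverted output.
Test 3 (a=1, b=0, c=0, d=0, e=0): fault-free G0=0, G1=1, G2=1, G3=1, G4=0, G5=0, G6=1, G7=1, G8=1 → Y1=1, Y2=1; observed Y1=1, Y2=1. Eliminates G7 stuck-at-0.
Only G4 stuck-at-0 is consistent with every test.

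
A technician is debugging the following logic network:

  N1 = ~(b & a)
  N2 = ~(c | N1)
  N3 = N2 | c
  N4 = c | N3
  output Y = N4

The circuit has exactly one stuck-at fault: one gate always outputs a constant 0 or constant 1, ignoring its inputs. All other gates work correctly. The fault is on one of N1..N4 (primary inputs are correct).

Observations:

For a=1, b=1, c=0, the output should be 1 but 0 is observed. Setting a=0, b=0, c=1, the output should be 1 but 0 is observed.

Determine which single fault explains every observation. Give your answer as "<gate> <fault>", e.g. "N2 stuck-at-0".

N4 stuck-at-0

Fault-free values for test 1 (a=1, b=1, c=0): N1=0, N2=1, N3=1, N4=1, giving Y=1. Observed 0.
Test 1: faults giving observed 0 are {N1 stuck-at-1, N2 stuck-at-0, N3 stuck-at-0, N4 stuck-at-0}.
Test 2 (a=0, b=0, c=1): fault-free N1=1, N2=0, N3=1, N4=1 → 1; observed 0. Eliminates N1 stuck-at-1, N2 stuck-at-0, N3 stuck-at-0.
Only N4 stuck-at-0 is consistent with every test.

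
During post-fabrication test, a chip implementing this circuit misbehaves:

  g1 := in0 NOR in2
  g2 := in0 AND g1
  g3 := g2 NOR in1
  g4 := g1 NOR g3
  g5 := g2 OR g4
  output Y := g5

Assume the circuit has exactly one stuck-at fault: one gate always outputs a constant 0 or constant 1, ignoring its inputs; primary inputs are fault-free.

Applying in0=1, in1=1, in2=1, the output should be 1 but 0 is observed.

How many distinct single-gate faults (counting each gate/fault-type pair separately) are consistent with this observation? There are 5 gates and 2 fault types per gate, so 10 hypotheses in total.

3

Fault-free: g1=0, g2=0, g3=0, g4=1, g5=1 → 1. Observed 0.
  g1 stuck-at-0: output 1 ✗
  g1 stuck-at-1: output 1 ✗
  g2 stuck-at-0: output 1 ✗
  g2 stuck-at-1: output 1 ✗
  g3 stuck-at-0: output 1 ✗
  g3 stuck-at-1: output 0 ✓
  g4 stuck-at-0: output 0 ✓
  g4 stuck-at-1: output 1 ✗
  g5 stuck-at-0: output 0 ✓
  g5 stuck-at-1: output 1 ✗
Consistent faults: {g3 stuck-at-1, g4 stuck-at-0, g5 stuck-at-0} — 3 in all.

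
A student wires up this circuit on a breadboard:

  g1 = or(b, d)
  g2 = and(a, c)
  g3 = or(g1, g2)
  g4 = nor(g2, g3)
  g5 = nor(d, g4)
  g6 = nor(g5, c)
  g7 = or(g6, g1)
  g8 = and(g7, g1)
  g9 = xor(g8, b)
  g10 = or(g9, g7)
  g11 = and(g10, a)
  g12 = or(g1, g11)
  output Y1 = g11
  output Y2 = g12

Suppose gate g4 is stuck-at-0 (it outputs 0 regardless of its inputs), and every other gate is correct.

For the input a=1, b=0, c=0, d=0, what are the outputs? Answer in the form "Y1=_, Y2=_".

Y1=0, Y2=0

Propagate with g4 forced: g1=0, g2=0, g3=0, g4=0 [stuck-at-0], g5=1, g6=0, g7=0, g8=0, g9=0, g10=0, g11=0, g12=0.
So the outputs are Y1=0, Y2=0. (Without the fault they would be Y1=1, Y2=1.)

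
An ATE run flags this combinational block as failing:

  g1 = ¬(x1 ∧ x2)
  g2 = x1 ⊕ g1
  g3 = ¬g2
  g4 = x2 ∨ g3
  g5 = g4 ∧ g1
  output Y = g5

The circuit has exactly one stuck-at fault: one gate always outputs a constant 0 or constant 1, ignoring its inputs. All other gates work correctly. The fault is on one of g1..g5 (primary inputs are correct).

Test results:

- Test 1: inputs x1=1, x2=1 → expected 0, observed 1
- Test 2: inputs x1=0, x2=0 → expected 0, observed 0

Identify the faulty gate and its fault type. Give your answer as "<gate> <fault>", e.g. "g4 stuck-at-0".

Fault-free values for test 1 (x1=1, x2=1): g1=0, g2=1, g3=0, g4=1, g5=0, giving Y=0. Observed 1.
Test 1: faults giving observed 1 are {g1 stuck-at-1, g5 stuck-at-1}.
Test 2 (x1=0, x2=0): fault-free g1=1, g2=1, g3=0, g4=0, g5=0 → 0; observed 0. Eliminates g5 stuck-at-1.
Only g1 stuck-at-1 is consistent with every test.

g1 stuck-at-1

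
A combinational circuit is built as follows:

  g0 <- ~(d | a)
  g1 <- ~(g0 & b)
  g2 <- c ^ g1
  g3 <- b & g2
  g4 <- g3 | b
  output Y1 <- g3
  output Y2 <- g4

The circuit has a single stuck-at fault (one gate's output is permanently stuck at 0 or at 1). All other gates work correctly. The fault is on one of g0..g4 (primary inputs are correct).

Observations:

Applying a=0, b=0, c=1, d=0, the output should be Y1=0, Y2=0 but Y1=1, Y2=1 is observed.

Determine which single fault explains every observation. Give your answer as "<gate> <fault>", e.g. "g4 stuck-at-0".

Fault-free values for test 1 (a=0, b=0, c=1, d=0): g0=1, g1=1, g2=0, g3=0, g4=0, giving Y1=0, Y2=0. Observed Y1=1, Y2=1.
Test 1: faults giving observed Y1=1, Y2=1 are {g3 stuck-at-1}.
Only g3 stuck-at-1 is consistent with every test.

g3 stuck-at-1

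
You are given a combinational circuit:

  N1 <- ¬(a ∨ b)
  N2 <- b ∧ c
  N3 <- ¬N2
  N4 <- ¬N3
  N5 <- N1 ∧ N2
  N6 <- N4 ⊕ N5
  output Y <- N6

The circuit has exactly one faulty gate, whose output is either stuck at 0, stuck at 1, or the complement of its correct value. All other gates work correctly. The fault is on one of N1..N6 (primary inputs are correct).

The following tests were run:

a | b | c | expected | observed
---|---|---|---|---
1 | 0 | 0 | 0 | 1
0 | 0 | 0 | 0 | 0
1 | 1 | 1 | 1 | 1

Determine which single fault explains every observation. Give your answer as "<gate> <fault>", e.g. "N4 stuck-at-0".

N2 stuck-at-1

Fault-free values for test 1 (a=1, b=0, c=0): N1=0, N2=0, N3=1, N4=0, N5=0, N6=0, giving Y=0. Observed 1.
Test 1: faults giving observed 1 are {N2 stuck-at-1, N2 inverted output, N3 stuck-at-0, N3 inverted output, N4 stuck-at-1, N4 inverted output, N5 stuck-at-1, N5 inverted output, N6 stuck-at-1, N6 inverted output}.
Test 2 (a=0, b=0, c=0): fault-free N1=1, N2=0, N3=1, N4=0, N5=0, N6=0 → 0; observed 0. Eliminates N3 stuck-at-0, N3 inverted output, N4 stuck-at-1, N4 inverted output, N5 stuck-at-1, N5 inverted output, N6 stuck-at-1, N6 inverted output.
Test 3 (a=1, b=1, c=1): fault-free N1=0, N2=1, N3=0, N4=1, N5=0, N6=1 → 1; observed 1. Eliminates N2 inverted output.
Only N2 stuck-at-1 is consistent with every test.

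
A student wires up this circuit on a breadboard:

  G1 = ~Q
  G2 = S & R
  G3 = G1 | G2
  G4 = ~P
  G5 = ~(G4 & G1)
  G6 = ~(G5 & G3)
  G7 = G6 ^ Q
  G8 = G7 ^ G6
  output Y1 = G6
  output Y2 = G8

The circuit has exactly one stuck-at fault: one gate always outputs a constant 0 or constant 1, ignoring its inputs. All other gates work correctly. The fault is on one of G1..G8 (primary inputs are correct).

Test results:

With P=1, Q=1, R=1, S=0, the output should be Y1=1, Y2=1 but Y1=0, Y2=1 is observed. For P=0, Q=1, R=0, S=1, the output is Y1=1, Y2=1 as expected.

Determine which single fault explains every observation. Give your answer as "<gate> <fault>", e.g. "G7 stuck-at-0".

Fault-free values for test 1 (P=1, Q=1, R=1, S=0): G1=0, G2=0, G3=0, G4=0, G5=1, G6=1, G7=0, G8=1, giving Y1=1, Y2=1. Observed Y1=0, Y2=1.
Test 1: faults giving observed Y1=0, Y2=1 are {G1 stuck-at-1, G2 stuck-at-1, G3 stuck-at-1, G6 stuck-at-0}.
Test 2 (P=0, Q=1, R=0, S=1): fault-free G1=0, G2=0, G3=0, G4=1, G5=1, G6=1, G7=0, G8=1 → Y1=1, Y2=1; observed Y1=1, Y2=1. Eliminates G2 stuck-at-1, G3 stuck-at-1, G6 stuck-at-0.
Only G1 stuck-at-1 is consistent with every test.

G1 stuck-at-1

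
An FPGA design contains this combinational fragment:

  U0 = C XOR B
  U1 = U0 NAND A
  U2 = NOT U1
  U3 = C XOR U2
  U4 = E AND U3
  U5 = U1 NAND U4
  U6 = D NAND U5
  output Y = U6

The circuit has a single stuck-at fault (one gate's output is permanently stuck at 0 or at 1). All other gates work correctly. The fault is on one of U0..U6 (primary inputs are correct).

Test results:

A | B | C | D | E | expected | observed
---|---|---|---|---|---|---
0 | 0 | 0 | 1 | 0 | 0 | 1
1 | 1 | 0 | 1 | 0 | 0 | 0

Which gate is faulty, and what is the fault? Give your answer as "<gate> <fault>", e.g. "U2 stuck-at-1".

Fault-free values for test 1 (A=0, B=0, C=0, D=1, E=0): U0=0, U1=1, U2=0, U3=0, U4=0, U5=1, U6=0, giving Y=0. Observed 1.
Test 1: faults giving observed 1 are {U4 stuck-at-1, U5 stuck-at-0, U6 stuck-at-1}.
Test 2 (A=1, B=1, C=0, D=1, E=0): fault-free U0=1, U1=0, U2=1, U3=1, U4=0, U5=1, U6=0 → 0; observed 0. Eliminates U5 stuck-at-0, U6 stuck-at-1.
Only U4 stuck-at-1 is consistent with every test.

U4 stuck-at-1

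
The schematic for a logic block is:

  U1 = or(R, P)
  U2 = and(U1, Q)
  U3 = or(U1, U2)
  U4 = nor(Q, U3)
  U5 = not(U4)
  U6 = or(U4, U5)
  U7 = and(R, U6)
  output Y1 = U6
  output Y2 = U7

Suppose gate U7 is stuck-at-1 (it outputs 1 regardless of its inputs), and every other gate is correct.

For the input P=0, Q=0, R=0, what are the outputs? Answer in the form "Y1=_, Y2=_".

Y1=1, Y2=1

Propagate with U7 forced: U1=0, U2=0, U3=0, U4=1, U5=0, U6=1, U7=1 [stuck-at-1].
So the outputs are Y1=1, Y2=1. (Without the fault they would be Y1=1, Y2=0.)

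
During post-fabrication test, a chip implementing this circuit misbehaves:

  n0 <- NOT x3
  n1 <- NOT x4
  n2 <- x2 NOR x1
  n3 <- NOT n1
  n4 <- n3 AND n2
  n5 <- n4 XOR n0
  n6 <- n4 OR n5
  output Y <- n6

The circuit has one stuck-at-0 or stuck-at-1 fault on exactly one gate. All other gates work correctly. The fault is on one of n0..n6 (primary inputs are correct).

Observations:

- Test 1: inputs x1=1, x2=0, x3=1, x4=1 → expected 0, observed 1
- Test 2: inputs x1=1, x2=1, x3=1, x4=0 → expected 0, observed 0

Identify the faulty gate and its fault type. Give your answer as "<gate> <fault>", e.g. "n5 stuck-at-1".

Fault-free values for test 1 (x1=1, x2=0, x3=1, x4=1): n0=0, n1=0, n2=0, n3=1, n4=0, n5=0, n6=0, giving Y=0. Observed 1.
Test 1: faults giving observed 1 are {n0 stuck-at-1, n2 stuck-at-1, n4 stuck-at-1, n5 stuck-at-1, n6 stuck-at-1}.
Test 2 (x1=1, x2=1, x3=1, x4=0): fault-free n0=0, n1=1, n2=0, n3=0, n4=0, n5=0, n6=0 → 0; observed 0. Eliminates n0 stuck-at-1, n4 stuck-at-1, n5 stuck-at-1, n6 stuck-at-1.
Only n2 stuck-at-1 is consistent with every test.

n2 stuck-at-1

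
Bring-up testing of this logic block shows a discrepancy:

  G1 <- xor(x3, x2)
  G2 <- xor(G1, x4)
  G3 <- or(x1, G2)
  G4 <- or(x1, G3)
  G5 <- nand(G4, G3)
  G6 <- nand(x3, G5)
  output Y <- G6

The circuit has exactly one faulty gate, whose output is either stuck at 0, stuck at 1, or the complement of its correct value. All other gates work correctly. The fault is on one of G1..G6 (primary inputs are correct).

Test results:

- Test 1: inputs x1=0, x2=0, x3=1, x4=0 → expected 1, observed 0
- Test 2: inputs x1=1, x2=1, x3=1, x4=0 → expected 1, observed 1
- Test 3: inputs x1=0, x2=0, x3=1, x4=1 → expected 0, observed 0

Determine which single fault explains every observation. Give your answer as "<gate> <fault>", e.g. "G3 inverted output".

G2 stuck-at-0

Fault-free values for test 1 (x1=0, x2=0, x3=1, x4=0): G1=1, G2=1, G3=1, G4=1, G5=0, G6=1, giving Y=1. Observed 0.
Test 1: faults giving observed 0 are {G1 stuck-at-0, G1 inverted output, G2 stuck-at-0, G2 inverted output, G3 stuck-at-0, G3 inverted output, G4 stuck-at-0, G4 inverted output, G5 stuck-at-1, G5 inverted output, G6 stuck-at-0, G6 inverted output}.
Test 2 (x1=1, x2=1, x3=1, x4=0): fault-free G1=0, G2=0, G3=1, G4=1, G5=0, G6=1 → 1; observed 1. Eliminates G3 stuck-at-0, G3 inverted output, G4 stuck-at-0, G4 inverted output, G5 stuck-at-1, G5 inverted output, G6 stuck-at-0, G6 inverted output.
Test 3 (x1=0, x2=0, x3=1, x4=1): fault-free G1=1, G2=0, G3=0, G4=0, G5=1, G6=0 → 0; observed 0. Eliminates G1 stuck-at-0, G1 inverted output, G2 inverted output.
Only G2 stuck-at-0 is consistent with every test.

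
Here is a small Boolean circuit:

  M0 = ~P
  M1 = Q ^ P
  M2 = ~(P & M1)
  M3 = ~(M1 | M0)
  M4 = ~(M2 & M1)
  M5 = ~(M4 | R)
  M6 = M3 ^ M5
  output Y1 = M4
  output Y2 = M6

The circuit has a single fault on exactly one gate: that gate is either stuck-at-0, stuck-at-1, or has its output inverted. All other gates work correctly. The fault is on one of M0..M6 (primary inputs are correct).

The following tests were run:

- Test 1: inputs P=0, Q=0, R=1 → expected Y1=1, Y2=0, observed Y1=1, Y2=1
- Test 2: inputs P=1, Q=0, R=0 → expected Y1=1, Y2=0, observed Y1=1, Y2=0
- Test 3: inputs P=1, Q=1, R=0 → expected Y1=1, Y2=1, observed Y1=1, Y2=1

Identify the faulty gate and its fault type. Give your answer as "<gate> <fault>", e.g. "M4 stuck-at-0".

Fault-free values for test 1 (P=0, Q=0, R=1): M0=1, M1=0, M2=1, M3=0, M4=1, M5=0, M6=0, giving Y1=1, Y2=0. Observed Y1=1, Y2=1.
Test 1: faults giving observed Y1=1, Y2=1 are {M0 stuck-at-0, M0 inverted output, M3 stuck-at-1, M3 inverted output, M5 stuck-at-1, M5 inverted output, M6 stuck-at-1, M6 inverted output}.
Test 2 (P=1, Q=0, R=0): fault-free M0=0, M1=1, M2=0, M3=0, M4=1, M5=0, M6=0 → Y1=1, Y2=0; observed Y1=1, Y2=0. Eliminates M3 stuck-at-1, M3 inverted output, M5 stuck-at-1, M5 inverted output, M6 stuck-at-1, M6 inverted output.
Test 3 (P=1, Q=1, R=0): fault-free M0=0, M1=0, M2=1, M3=1, M4=1, M5=0, M6=1 → Y1=1, Y2=1; observed Y1=1, Y2=1. Eliminates M0 inverted output.
Only M0 stuck-at-0 is consistent with every test.

M0 stuck-at-0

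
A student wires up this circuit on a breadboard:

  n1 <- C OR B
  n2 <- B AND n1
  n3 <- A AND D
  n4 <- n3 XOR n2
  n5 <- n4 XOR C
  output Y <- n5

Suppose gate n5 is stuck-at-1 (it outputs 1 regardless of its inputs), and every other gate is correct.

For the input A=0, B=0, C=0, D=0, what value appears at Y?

1

Propagate with n5 forced: n1=0, n2=0, n3=0, n4=0, n5=1 [stuck-at-1].
So Y = 1. (Without the fault it would be 0.)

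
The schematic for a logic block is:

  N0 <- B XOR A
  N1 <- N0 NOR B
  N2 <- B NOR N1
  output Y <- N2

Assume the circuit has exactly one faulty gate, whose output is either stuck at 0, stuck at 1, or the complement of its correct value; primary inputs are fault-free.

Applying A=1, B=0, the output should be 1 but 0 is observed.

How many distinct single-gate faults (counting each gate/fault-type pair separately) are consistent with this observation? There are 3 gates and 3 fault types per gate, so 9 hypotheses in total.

Fault-free: N0=1, N1=0, N2=1 → 1. Observed 0.
  N0 stuck-at-0: output 0 ✓
  N0 stuck-at-1: output 1 ✗
  N0 inverted output: output 0 ✓
  N1 stuck-at-0: output 1 ✗
  N1 stuck-at-1: output 0 ✓
  N1 inverted output: output 0 ✓
  N2 stuck-at-0: output 0 ✓
  N2 stuck-at-1: output 1 ✗
  N2 inverted output: output 0 ✓
Consistent faults: {N0 stuck-at-0, N0 inverted output, N1 stuck-at-1, N1 inverted output, N2 stuck-at-0, N2 inverted output} — 6 in all.

6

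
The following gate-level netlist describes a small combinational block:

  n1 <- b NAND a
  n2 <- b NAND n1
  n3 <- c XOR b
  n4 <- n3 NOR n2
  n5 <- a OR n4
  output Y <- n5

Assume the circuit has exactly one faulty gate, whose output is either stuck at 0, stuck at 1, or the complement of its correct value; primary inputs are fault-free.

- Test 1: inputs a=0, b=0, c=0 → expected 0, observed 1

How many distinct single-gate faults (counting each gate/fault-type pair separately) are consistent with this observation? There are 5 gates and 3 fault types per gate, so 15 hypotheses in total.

Fault-free: n1=1, n2=1, n3=0, n4=0, n5=0 → 0. Observed 1.
  n1: none of the 3 fault types match ✗
  n2: stuck-at-0, inverted output ✓; others ✗
  n3: none of the 3 fault types match ✗
  n4: stuck-at-1, inverted output ✓; others ✗
  n5: stuck-at-1, inverted output ✓; others ✗
Consistent faults: {n2 stuck-at-0, n2 inverted output, n4 stuck-at-1, n4 inverted output, n5 stuck-at-1, n5 inverted output} — 6 in all.

6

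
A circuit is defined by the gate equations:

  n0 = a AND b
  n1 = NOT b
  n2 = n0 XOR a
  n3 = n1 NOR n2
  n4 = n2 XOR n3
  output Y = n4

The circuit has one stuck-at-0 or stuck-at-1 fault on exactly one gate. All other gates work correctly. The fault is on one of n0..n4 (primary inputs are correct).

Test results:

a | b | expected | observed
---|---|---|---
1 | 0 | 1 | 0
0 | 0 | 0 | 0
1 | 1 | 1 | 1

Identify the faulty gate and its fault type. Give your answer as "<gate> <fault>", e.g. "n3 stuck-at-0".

Fault-free values for test 1 (a=1, b=0): n0=0, n1=1, n2=1, n3=0, n4=1, giving Y=1. Observed 0.
Test 1: faults giving observed 0 are {n0 stuck-at-1, n2 stuck-at-0, n3 stuck-at-1, n4 stuck-at-0}.
Test 2 (a=0, b=0): fault-free n0=0, n1=1, n2=0, n3=0, n4=0 → 0; observed 0. Eliminates n0 stuck-at-1, n3 stuck-at-1.
Test 3 (a=1, b=1): fault-free n0=1, n1=0, n2=0, n3=1, n4=1 → 1; observed 1. Eliminates n4 stuck-at-0.
Only n2 stuck-at-0 is consistent with every test.

n2 stuck-at-0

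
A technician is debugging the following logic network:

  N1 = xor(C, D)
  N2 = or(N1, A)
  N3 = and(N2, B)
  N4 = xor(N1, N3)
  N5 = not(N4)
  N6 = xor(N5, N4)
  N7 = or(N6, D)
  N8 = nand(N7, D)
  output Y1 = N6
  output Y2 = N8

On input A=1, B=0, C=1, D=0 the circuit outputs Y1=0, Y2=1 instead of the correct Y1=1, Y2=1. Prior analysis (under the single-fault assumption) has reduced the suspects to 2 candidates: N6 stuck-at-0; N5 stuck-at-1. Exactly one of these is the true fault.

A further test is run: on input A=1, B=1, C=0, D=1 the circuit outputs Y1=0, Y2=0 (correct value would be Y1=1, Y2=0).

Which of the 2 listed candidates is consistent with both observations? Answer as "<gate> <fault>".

Evaluate each candidate on input A=1, B=1, C=0, D=1:
  N6 stuck-at-0: N1=1, N2=1, N3=1, N4=0, N5=1, N6=0 [stuck-at-0], N7=1, N8=0 → Y1=0, Y2=0 — matches
  N5 stuck-at-1: N1=1, N2=1, N3=1, N4=0, N5=1 [stuck-at-1], N6=1, N7=1, N8=0 → Y1=1, Y2=0 — eliminated
Only N6 stuck-at-0 reproduces the observed Y1=0, Y2=0.

N6 stuck-at-0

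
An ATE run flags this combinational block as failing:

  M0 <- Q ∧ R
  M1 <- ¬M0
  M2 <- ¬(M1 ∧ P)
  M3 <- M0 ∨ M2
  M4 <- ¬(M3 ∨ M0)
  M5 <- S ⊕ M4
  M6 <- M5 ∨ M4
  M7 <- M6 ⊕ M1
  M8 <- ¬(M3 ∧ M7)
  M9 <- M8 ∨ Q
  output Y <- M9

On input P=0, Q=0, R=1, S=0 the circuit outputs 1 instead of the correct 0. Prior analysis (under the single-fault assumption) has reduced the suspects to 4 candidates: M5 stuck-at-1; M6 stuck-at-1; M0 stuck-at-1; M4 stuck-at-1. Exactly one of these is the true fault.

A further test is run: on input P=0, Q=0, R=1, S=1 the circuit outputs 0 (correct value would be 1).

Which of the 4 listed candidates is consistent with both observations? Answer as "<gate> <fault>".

Evaluate each candidate on input P=0, Q=0, R=1, S=1:
  M5 stuck-at-1: M0=0, M1=1, M2=1, M3=1, M4=0, M5=1 [stuck-at-1], M6=1, M7=0, M8=1, M9=1 → 1 — eliminated
  M6 stuck-at-1: M0=0, M1=1, M2=1, M3=1, M4=0, M5=1, M6=1 [stuck-at-1], M7=0, M8=1, M9=1 → 1 — eliminated
  M0 stuck-at-1: M0=1 [stuck-at-1], M1=0, M2=1, M3=1, M4=0, M5=1, M6=1, M7=1, M8=0, M9=0 → 0 — matches
  M4 stuck-at-1: M0=0, M1=1, M2=1, M3=1, M4=1 [stuck-at-1], M5=0, M6=1, M7=0, M8=1, M9=1 → 1 — eliminated
Only M0 stuck-at-1 reproduces the observed 0.

M0 stuck-at-1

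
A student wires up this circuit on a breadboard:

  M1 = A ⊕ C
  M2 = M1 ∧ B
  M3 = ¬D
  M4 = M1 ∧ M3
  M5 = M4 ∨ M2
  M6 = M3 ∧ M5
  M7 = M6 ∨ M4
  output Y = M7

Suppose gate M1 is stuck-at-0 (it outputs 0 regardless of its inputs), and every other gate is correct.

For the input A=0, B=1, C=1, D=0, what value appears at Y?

Propagate with M1 forced: M1=0 [stuck-at-0], M2=0, M3=1, M4=0, M5=0, M6=0, M7=0.
So Y = 0. (Without the fault it would be 1.)

0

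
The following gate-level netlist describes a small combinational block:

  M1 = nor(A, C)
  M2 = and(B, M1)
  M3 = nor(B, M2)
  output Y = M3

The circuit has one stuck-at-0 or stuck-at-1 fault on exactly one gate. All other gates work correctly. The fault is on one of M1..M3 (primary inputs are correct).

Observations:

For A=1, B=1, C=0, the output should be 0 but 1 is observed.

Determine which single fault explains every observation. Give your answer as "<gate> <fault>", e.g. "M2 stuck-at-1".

M3 stuck-at-1

Fault-free values for test 1 (A=1, B=1, C=0): M1=0, M2=0, M3=0, giving Y=0. Observed 1.
Test 1: faults giving observed 1 are {M3 stuck-at-1}.
Only M3 stuck-at-1 is consistent with every test.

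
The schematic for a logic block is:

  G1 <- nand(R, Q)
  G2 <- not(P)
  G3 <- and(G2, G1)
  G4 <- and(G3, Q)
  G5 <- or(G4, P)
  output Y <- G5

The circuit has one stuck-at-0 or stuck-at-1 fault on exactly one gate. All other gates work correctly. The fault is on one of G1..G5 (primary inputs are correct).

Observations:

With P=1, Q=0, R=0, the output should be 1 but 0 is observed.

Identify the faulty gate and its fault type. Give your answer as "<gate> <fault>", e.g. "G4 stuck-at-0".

G5 stuck-at-0

Fault-free values for test 1 (P=1, Q=0, R=0): G1=1, G2=0, G3=0, G4=0, G5=1, giving Y=1. Observed 0.
Test 1: faults giving observed 0 are {G5 stuck-at-0}.
Only G5 stuck-at-0 is consistent with every test.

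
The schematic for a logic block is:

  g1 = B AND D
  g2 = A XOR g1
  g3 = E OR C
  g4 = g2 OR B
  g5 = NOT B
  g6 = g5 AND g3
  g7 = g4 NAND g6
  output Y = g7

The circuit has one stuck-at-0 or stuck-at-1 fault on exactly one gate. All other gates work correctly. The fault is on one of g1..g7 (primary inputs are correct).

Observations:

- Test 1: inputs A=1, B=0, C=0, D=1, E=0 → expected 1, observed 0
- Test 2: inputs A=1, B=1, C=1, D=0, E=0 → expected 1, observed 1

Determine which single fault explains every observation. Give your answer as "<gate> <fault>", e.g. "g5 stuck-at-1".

g3 stuck-at-1

Fault-free values for test 1 (A=1, B=0, C=0, D=1, E=0): g1=0, g2=1, g3=0, g4=1, g5=1, g6=0, g7=1, giving Y=1. Observed 0.
Test 1: faults giving observed 0 are {g3 stuck-at-1, g6 stuck-at-1, g7 stuck-at-0}.
Test 2 (A=1, B=1, C=1, D=0, E=0): fault-free g1=0, g2=1, g3=1, g4=1, g5=0, g6=0, g7=1 → 1; observed 1. Eliminates g6 stuck-at-1, g7 stuck-at-0.
Only g3 stuck-at-1 is consistent with every test.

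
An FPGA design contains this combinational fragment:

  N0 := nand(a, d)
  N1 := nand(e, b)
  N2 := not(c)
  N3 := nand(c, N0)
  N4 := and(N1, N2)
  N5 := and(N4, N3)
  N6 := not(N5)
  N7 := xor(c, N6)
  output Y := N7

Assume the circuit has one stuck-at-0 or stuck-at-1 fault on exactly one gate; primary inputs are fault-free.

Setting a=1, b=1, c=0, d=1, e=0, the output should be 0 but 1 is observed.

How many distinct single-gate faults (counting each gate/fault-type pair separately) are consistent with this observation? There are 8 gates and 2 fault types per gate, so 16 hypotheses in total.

7

Fault-free: N0=0, N1=1, N2=1, N3=1, N4=1, N5=1, N6=0, N7=0 → 0. Observed 1.
  N0: none of the 2 fault types match ✗
  N1: stuck-at-0 ✓; others ✗
  N2: stuck-at-0 ✓; others ✗
  N3: stuck-at-0 ✓; others ✗
  N4: stuck-at-0 ✓; others ✗
  N5: stuck-at-0 ✓; others ✗
  N6: stuck-at-1 ✓; others ✗
  N7: stuck-at-1 ✓; others ✗
Consistent faults: {N1 stuck-at-0, N2 stuck-at-0, N3 stuck-at-0, N4 stuck-at-0, N5 stuck-at-0, N6 stuck-at-1, N7 stuck-at-1} — 7 in all.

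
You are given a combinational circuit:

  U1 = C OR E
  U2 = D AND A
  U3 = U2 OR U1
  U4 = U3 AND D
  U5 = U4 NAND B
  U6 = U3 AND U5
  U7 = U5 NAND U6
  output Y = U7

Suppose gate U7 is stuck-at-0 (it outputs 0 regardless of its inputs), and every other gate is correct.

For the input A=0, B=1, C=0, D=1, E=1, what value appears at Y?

Propagate with U7 forced: U1=1, U2=0, U3=1, U4=1, U5=0, U6=0, U7=0 [stuck-at-0].
So Y = 0. (Without the fault it would be 1.)

0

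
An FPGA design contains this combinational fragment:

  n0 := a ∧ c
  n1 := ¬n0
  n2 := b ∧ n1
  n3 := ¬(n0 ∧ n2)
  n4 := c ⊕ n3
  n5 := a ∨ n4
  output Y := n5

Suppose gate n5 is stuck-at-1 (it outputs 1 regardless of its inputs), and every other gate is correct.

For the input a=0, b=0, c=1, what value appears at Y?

Propagate with n5 forced: n0=0, n1=1, n2=0, n3=1, n4=0, n5=1 [stuck-at-1].
So Y = 1. (Without the fault it would be 0.)

1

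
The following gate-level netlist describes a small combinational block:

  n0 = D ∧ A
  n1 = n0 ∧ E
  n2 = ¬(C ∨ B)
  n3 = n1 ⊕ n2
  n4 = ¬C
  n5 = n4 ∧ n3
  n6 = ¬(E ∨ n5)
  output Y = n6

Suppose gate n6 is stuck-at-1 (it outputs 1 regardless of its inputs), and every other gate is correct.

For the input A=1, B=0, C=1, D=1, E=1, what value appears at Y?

1

Propagate with n6 forced: n0=1, n1=1, n2=0, n3=1, n4=0, n5=0, n6=1 [stuck-at-1].
So Y = 1. (Without the fault it would be 0.)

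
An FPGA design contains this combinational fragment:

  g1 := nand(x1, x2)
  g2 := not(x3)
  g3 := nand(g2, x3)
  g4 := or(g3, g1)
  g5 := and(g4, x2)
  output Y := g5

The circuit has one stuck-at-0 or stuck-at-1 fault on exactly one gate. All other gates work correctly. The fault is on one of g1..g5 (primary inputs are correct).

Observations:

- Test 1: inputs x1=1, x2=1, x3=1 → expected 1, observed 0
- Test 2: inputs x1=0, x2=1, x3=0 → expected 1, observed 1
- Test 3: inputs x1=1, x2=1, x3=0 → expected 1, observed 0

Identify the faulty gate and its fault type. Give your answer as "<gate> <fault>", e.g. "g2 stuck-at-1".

g3 stuck-at-0

Fault-free values for test 1 (x1=1, x2=1, x3=1): g1=0, g2=0, g3=1, g4=1, g5=1, giving Y=1. Observed 0.
Test 1: faults giving observed 0 are {g2 stuck-at-1, g3 stuck-at-0, g4 stuck-at-0, g5 stuck-at-0}.
Test 2 (x1=0, x2=1, x3=0): fault-free g1=1, g2=1, g3=1, g4=1, g5=1 → 1; observed 1. Eliminates g4 stuck-at-0, g5 stuck-at-0.
Test 3 (x1=1, x2=1, x3=0): fault-free g1=0, g2=1, g3=1, g4=1, g5=1 → 1; observed 0. Eliminates g2 stuck-at-1.
Only g3 stuck-at-0 is consistent with every test.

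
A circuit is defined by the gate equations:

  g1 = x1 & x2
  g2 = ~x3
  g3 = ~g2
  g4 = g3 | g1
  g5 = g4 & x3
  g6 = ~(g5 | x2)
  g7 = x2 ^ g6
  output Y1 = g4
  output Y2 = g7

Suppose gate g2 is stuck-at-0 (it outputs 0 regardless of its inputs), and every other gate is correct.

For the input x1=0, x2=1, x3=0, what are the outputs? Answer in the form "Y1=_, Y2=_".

Y1=1, Y2=1

Propagate with g2 forced: g1=0, g2=0 [stuck-at-0], g3=1, g4=1, g5=0, g6=0, g7=1.
So the outputs are Y1=1, Y2=1. (Without the fault they would be Y1=0, Y2=1.)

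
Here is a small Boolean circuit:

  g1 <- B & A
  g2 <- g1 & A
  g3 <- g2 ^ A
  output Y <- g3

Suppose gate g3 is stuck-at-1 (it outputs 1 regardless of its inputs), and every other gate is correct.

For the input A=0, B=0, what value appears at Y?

Propagate with g3 forced: g1=0, g2=0, g3=1 [stuck-at-1].
So Y = 1. (Without the fault it would be 0.)

1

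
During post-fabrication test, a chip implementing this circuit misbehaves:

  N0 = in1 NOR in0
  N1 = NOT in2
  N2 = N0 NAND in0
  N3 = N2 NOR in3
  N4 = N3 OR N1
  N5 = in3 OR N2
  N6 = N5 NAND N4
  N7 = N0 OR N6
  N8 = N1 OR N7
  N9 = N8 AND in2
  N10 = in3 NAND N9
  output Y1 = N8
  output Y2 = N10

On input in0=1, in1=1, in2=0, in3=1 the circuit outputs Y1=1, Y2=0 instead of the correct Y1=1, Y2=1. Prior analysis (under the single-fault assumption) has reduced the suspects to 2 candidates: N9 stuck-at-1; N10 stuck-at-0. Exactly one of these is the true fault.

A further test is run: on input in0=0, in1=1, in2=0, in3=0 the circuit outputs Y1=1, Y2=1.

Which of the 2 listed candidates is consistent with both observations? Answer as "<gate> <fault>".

N9 stuck-at-1

Evaluate each candidate on input in0=0, in1=1, in2=0, in3=0:
  N9 stuck-at-1: N0=0, N1=1, N2=1, N3=0, N4=1, N5=1, N6=0, N7=0, N8=1, N9=1 [stuck-at-1], N10=1 → Y1=1, Y2=1 — matches
  N10 stuck-at-0: N0=0, N1=1, N2=1, N3=0, N4=1, N5=1, N6=0, N7=0, N8=1, N9=0, N10=0 [stuck-at-0] → Y1=1, Y2=0 — eliminated
Only N9 stuck-at-1 reproduces the observed Y1=1, Y2=1.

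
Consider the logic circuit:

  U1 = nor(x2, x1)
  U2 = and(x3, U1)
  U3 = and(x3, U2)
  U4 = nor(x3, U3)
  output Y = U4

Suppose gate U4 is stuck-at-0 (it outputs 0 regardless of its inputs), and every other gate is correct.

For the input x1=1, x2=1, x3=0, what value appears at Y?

Propagate with U4 forced: U1=0, U2=0, U3=0, U4=0 [stuck-at-0].
So Y = 0. (Without the fault it would be 1.)

0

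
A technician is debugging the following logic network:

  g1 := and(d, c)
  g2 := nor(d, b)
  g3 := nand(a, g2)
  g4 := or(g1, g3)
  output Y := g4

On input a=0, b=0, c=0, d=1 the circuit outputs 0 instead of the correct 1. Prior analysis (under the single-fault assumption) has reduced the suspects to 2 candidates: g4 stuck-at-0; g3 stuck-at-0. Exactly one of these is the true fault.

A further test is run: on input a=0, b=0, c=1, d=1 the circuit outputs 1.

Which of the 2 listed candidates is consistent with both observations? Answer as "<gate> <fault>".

Evaluate each candidate on input a=0, b=0, c=1, d=1:
  g4 stuck-at-0: g1=1, g2=0, g3=1, g4=0 [stuck-at-0] → 0 — eliminated
  g3 stuck-at-0: g1=1, g2=0, g3=0 [stuck-at-0], g4=1 → 1 — matches
Only g3 stuck-at-0 reproduces the observed 1.

g3 stuck-at-0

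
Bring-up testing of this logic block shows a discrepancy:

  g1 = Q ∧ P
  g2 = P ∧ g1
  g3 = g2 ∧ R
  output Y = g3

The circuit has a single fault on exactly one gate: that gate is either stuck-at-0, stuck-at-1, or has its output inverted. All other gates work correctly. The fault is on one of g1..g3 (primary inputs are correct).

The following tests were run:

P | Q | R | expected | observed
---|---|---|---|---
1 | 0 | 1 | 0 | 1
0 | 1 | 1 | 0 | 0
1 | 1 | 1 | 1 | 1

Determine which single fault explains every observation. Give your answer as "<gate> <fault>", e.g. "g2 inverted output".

Fault-free values for test 1 (P=1, Q=0, R=1): g1=0, g2=0, g3=0, giving Y=0. Observed 1.
Test 1: faults giving observed 1 are {g1 stuck-at-1, g1 inverted output, g2 stuck-at-1, g2 inverted output, g3 stuck-at-1, g3 inverted output}.
Test 2 (P=0, Q=1, R=1): fault-free g1=0, g2=0, g3=0 → 0; observed 0. Eliminates g2 stuck-at-1, g2 inverted output, g3 stuck-at-1, g3 inverted output.
Test 3 (P=1, Q=1, R=1): fault-free g1=1, g2=1, g3=1 → 1; observed 1. Eliminates g1 inverted output.
Only g1 stuck-at-1 is consistent with every test.

g1 stuck-at-1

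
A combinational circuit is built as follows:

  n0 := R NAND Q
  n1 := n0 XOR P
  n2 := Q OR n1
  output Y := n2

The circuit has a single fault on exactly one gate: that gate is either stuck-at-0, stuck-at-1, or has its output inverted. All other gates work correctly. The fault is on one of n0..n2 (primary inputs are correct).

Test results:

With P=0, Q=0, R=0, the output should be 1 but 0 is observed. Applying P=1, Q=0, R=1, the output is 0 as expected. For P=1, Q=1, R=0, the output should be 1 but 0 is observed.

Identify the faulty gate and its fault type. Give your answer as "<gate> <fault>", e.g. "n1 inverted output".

n2 stuck-at-0

Fault-free values for test 1 (P=0, Q=0, R=0): n0=1, n1=1, n2=1, giving Y=1. Observed 0.
Test 1: faults giving observed 0 are {n0 stuck-at-0, n0 inverted output, n1 stuck-at-0, n1 inverted output, n2 stuck-at-0, n2 inverted output}.
Test 2 (P=1, Q=0, R=1): fault-free n0=1, n1=0, n2=0 → 0; observed 0. Eliminates n0 stuck-at-0, n0 inverted output, n1 inverted output, n2 inverted output.
Test 3 (P=1, Q=1, R=0): fault-free n0=1, n1=0, n2=1 → 1; observed 0. Eliminates n1 stuck-at-0.
Only n2 stuck-at-0 is consistent with every test.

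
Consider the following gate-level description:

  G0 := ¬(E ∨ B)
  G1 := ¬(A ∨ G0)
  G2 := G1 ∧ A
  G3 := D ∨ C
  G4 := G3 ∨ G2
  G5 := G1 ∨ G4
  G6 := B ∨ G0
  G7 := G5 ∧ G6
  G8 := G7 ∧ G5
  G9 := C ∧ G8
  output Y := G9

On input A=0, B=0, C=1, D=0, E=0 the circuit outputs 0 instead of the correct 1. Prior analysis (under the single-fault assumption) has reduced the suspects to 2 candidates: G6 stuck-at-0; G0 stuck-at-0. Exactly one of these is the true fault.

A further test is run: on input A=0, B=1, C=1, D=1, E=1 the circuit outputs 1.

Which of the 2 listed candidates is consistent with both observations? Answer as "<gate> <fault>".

G0 stuck-at-0

Evaluate each candidate on input A=0, B=1, C=1, D=1, E=1:
  G6 stuck-at-0: G0=0, G1=1, G2=0, G3=1, G4=1, G5=1, G6=0 [stuck-at-0], G7=0, G8=0, G9=0 → 0 — eliminated
  G0 stuck-at-0: G0=0 [stuck-at-0], G1=1, G2=0, G3=1, G4=1, G5=1, G6=1, G7=1, G8=1, G9=1 → 1 — matches
Only G0 stuck-at-0 reproduces the observed 1.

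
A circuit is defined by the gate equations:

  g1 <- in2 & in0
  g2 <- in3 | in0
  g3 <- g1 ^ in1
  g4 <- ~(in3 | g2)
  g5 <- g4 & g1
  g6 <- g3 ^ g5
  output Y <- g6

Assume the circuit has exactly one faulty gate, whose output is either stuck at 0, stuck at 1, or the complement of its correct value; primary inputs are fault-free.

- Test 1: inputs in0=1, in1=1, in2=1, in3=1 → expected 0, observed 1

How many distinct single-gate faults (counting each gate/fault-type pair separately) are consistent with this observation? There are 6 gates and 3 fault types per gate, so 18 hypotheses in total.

Fault-free: g1=1, g2=1, g3=0, g4=0, g5=0, g6=0 → 0. Observed 1.
  g1: stuck-at-0, inverted output ✓; others ✗
  g2: none of the 3 fault types match ✗
  g3: stuck-at-1, inverted output ✓; others ✗
  g4: stuck-at-1, inverted output ✓; others ✗
  g5: stuck-at-1, inverted output ✓; others ✗
  g6: stuck-at-1, inverted output ✓; others ✗
Consistent faults: {g1 stuck-at-0, g1 inverted output, g3 stuck-at-1, g3 inverted output, g4 stuck-at-1, g4 inverted output, g5 stuck-at-1, g5 inverted output, g6 stuck-at-1, g6 inverted output} — 10 in all.

10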